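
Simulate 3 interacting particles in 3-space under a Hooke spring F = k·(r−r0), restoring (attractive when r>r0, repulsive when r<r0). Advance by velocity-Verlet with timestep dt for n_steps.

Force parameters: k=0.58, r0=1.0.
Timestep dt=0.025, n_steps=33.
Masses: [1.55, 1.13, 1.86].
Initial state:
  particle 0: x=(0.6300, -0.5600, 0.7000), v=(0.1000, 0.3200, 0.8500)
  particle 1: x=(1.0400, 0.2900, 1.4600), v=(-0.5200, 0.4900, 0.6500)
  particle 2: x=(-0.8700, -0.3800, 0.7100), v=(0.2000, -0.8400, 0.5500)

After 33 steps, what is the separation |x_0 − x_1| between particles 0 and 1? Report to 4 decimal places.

step 0: x0=(0.6300, -0.5600, 0.7000) x1=(1.0400, 0.2900, 1.4600) x2=(-0.8700, -0.3800, 0.7100)
step 1: x0=(0.6324, -0.5520, 0.7213) x1=(1.0268, 0.3022, 1.4762) x2=(-0.8649, -0.4010, 0.7238)
step 2: x0=(0.6348, -0.5439, 0.7426) x1=(1.0133, 0.3142, 1.4922) x2=(-0.8594, -0.4219, 0.7377)
step 3: x0=(0.6370, -0.5358, 0.7639) x1=(0.9994, 0.3260, 1.5080) x2=(-0.8537, -0.4427, 0.7516)
step 4: x0=(0.6392, -0.5276, 0.7852) x1=(0.9852, 0.3376, 1.5236) x2=(-0.8476, -0.4635, 0.7656)
step 5: x0=(0.6412, -0.5194, 0.8066) x1=(0.9707, 0.3491, 1.5391) x2=(-0.8413, -0.4842, 0.7797)
step 6: x0=(0.6432, -0.5112, 0.8280) x1=(0.9558, 0.3604, 1.5544) x2=(-0.8347, -0.5048, 0.7939)
step 7: x0=(0.6450, -0.5030, 0.8494) x1=(0.9407, 0.3715, 1.5696) x2=(-0.8279, -0.5253, 0.8082)
step 8: x0=(0.6468, -0.4947, 0.8709) x1=(0.9252, 0.3824, 1.5846) x2=(-0.8207, -0.5457, 0.8225)
step 9: x0=(0.6484, -0.4864, 0.8924) x1=(0.9094, 0.3931, 1.5994) x2=(-0.8133, -0.5660, 0.8370)
step 10: x0=(0.6499, -0.4780, 0.9138) x1=(0.8933, 0.4036, 1.6141) x2=(-0.8056, -0.5862, 0.8515)
step 11: x0=(0.6514, -0.4697, 0.9354) x1=(0.8769, 0.4139, 1.6286) x2=(-0.7977, -0.6063, 0.8661)
step 12: x0=(0.6527, -0.4613, 0.9569) x1=(0.8602, 0.4240, 1.6430) x2=(-0.7895, -0.6263, 0.8807)
step 13: x0=(0.6540, -0.4529, 0.9784) x1=(0.8432, 0.4339, 1.6572) x2=(-0.7810, -0.6462, 0.8955)
step 14: x0=(0.6551, -0.4446, 0.9999) x1=(0.8260, 0.4436, 1.6712) x2=(-0.7723, -0.6660, 0.9103)
step 15: x0=(0.6561, -0.4362, 1.0215) x1=(0.8084, 0.4530, 1.6851) x2=(-0.7633, -0.6856, 0.9253)
step 16: x0=(0.6571, -0.4278, 1.0431) x1=(0.7906, 0.4622, 1.6989) x2=(-0.7541, -0.7051, 0.9403)
step 17: x0=(0.6579, -0.4194, 1.0646) x1=(0.7726, 0.4713, 1.7125) x2=(-0.7447, -0.7245, 0.9554)
step 18: x0=(0.6587, -0.4109, 1.0862) x1=(0.7543, 0.4800, 1.7259) x2=(-0.7350, -0.7437, 0.9705)
step 19: x0=(0.6593, -0.4026, 1.1078) x1=(0.7357, 0.4886, 1.7393) x2=(-0.7251, -0.7628, 0.9858)
step 20: x0=(0.6599, -0.3942, 1.1294) x1=(0.7169, 0.4969, 1.7524) x2=(-0.7149, -0.7817, 1.0011)
step 21: x0=(0.6604, -0.3858, 1.1510) x1=(0.6979, 0.5050, 1.7655) x2=(-0.7045, -0.8005, 1.0165)
step 22: x0=(0.6607, -0.3774, 1.1726) x1=(0.6786, 0.5128, 1.7783) x2=(-0.6940, -0.8191, 1.0320)
step 23: x0=(0.6610, -0.3691, 1.1942) x1=(0.6591, 0.5204, 1.7911) x2=(-0.6831, -0.8376, 1.0476)
step 24: x0=(0.6612, -0.3607, 1.2158) x1=(0.6394, 0.5278, 1.8037) x2=(-0.6721, -0.8559, 1.0633)
step 25: x0=(0.6612, -0.3524, 1.2374) x1=(0.6194, 0.5349, 1.8162) x2=(-0.6609, -0.8741, 1.0791)
step 26: x0=(0.6612, -0.3441, 1.2590) x1=(0.5993, 0.5418, 1.8286) x2=(-0.6495, -0.8920, 1.0949)
step 27: x0=(0.6611, -0.3359, 1.2805) x1=(0.5789, 0.5484, 1.8408) x2=(-0.6378, -0.9098, 1.1108)
step 28: x0=(0.6609, -0.3277, 1.3021) x1=(0.5584, 0.5548, 1.8529) x2=(-0.6260, -0.9274, 1.1268)
step 29: x0=(0.6606, -0.3195, 1.3237) x1=(0.5377, 0.5609, 1.8649) x2=(-0.6140, -0.9449, 1.1429)
step 30: x0=(0.6602, -0.3113, 1.3453) x1=(0.5167, 0.5668, 1.8767) x2=(-0.6017, -0.9621, 1.1590)
step 31: x0=(0.6598, -0.3032, 1.3668) x1=(0.4956, 0.5724, 1.8884) x2=(-0.5893, -0.9792, 1.1753)
step 32: x0=(0.6592, -0.2951, 1.3884) x1=(0.4743, 0.5777, 1.9000) x2=(-0.5768, -0.9961, 1.1916)
step 33: x0=(0.6586, -0.2871, 1.4099) x1=(0.4529, 0.5828, 1.9115) x2=(-0.5640, -1.0127, 1.2080)

1.0250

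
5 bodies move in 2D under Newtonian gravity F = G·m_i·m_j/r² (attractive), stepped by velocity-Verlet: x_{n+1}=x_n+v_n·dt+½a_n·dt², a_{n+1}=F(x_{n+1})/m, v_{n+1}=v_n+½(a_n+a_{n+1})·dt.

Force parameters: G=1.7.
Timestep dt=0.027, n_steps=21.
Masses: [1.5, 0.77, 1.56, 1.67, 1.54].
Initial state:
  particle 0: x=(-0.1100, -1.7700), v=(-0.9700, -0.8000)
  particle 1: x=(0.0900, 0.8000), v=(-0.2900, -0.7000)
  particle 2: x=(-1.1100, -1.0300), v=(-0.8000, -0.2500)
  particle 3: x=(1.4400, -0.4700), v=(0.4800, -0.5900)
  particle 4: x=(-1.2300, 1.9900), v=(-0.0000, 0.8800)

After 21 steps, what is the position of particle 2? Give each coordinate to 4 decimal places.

(-1.2590, -1.2789)

step 0: x0=(-0.1100, -1.7700) x1=(0.0900, 0.8000) x2=(-1.1100, -1.0300) x3=(1.4400, -0.4700) x4=(-1.2300, 1.9900)
step 1: x0=(-0.1365, -1.7909) x1=(0.0820, 0.7808) x2=(-1.1309, -1.0369) x3=(1.4525, -0.4860) x4=(-1.2298, 2.0134)
step 2: x0=(-0.1637, -1.8105) x1=(0.0738, 0.7610) x2=(-1.1505, -1.0441) x3=(1.4641, -0.5020) x4=(-1.2293, 2.0363)
step 3: x0=(-0.1914, -1.8288) x1=(0.0654, 0.7405) x2=(-1.1687, -1.0515) x3=(1.4747, -0.5180) x4=(-1.2283, 2.0584)
step 4: x0=(-0.2198, -1.8458) x1=(0.0568, 0.7195) x2=(-1.1857, -1.0593) x3=(1.4845, -0.5341) x4=(-1.2271, 2.0800)
step 5: x0=(-0.2488, -1.8615) x1=(0.0479, 0.6979) x2=(-1.2013, -1.0675) x3=(1.4935, -0.5503) x4=(-1.2255, 2.1010)
step 6: x0=(-0.2785, -1.8759) x1=(0.0389, 0.6756) x2=(-1.2155, -1.0760) x3=(1.5015, -0.5664) x4=(-1.2236, 2.1214)
step 7: x0=(-0.3088, -1.8889) x1=(0.0296, 0.6528) x2=(-1.2285, -1.0849) x3=(1.5088, -0.5826) x4=(-1.2215, 2.1412)
step 8: x0=(-0.3397, -1.9006) x1=(0.0202, 0.6294) x2=(-1.2402, -1.0942) x3=(1.5151, -0.5987) x4=(-1.2190, 2.1604)
step 9: x0=(-0.3713, -1.9109) x1=(0.0106, 0.6054) x2=(-1.2505, -1.1040) x3=(1.5207, -0.6149) x4=(-1.2163, 2.1790)
step 10: x0=(-0.4036, -1.9198) x1=(0.0008, 0.5808) x2=(-1.2594, -1.1143) x3=(1.5254, -0.6310) x4=(-1.2133, 2.1971)
step 11: x0=(-0.4365, -1.9273) x1=(-0.0091, 0.5556) x2=(-1.2670, -1.1251) x3=(1.5294, -0.6472) x4=(-1.2100, 2.2146)
step 12: x0=(-0.4702, -1.9333) x1=(-0.0192, 0.5298) x2=(-1.2733, -1.1364) x3=(1.5325, -0.6633) x4=(-1.2065, 2.2315)
step 13: x0=(-0.5046, -1.9378) x1=(-0.0294, 0.5034) x2=(-1.2780, -1.1485) x3=(1.5349, -0.6794) x4=(-1.2028, 2.2479)
step 14: x0=(-0.5399, -1.9407) x1=(-0.0397, 0.4764) x2=(-1.2814, -1.1612) x3=(1.5364, -0.6955) x4=(-1.1989, 2.2637)
step 15: x0=(-0.5759, -1.9420) x1=(-0.0502, 0.4487) x2=(-1.2832, -1.1747) x3=(1.5372, -0.7116) x4=(-1.1947, 2.2790)
step 16: x0=(-0.6129, -1.9415) x1=(-0.0609, 0.4204) x2=(-1.2835, -1.1890) x3=(1.5372, -0.7276) x4=(-1.1904, 2.2938)
step 17: x0=(-0.6507, -1.9392) x1=(-0.0716, 0.3915) x2=(-1.2822, -1.2044) x3=(1.5364, -0.7435) x4=(-1.1858, 2.3081)
step 18: x0=(-0.6897, -1.9349) x1=(-0.0825, 0.3618) x2=(-1.2792, -1.2209) x3=(1.5348, -0.7595) x4=(-1.1811, 2.3218)
step 19: x0=(-0.7297, -1.9285) x1=(-0.0935, 0.3315) x2=(-1.2744, -1.2386) x3=(1.5325, -0.7753) x4=(-1.1762, 2.3351)
step 20: x0=(-0.7709, -1.9196) x1=(-0.1047, 0.3005) x2=(-1.2677, -1.2579) x3=(1.5294, -0.7912) x4=(-1.1711, 2.3478)
step 21: x0=(-0.8136, -1.9081) x1=(-0.1159, 0.2688) x2=(-1.2590, -1.2789) x3=(1.5255, -0.8069) x4=(-1.1658, 2.3600)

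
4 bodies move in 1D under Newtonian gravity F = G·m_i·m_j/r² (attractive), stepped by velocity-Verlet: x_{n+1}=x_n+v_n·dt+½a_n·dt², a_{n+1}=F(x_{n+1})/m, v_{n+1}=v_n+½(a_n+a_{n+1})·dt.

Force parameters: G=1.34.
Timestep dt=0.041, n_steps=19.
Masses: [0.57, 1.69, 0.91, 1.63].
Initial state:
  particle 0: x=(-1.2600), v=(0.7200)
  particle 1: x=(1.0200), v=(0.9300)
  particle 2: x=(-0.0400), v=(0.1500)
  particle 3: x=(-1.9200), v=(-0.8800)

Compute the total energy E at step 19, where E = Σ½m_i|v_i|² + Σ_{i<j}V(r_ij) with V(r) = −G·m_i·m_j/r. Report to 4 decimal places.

step 0: x0=(-1.2600) x1=(1.0200) x2=(-0.0400) x3=(-1.9200)
step 1: x0=(-1.2336) x1=(1.0569) x2=(-0.0331) x3=(-1.9541)
step 2: x0=(-1.2122) x1=(1.0914) x2=(-0.0249) x3=(-1.9847)
step 3: x0=(-1.1948) x1=(1.1236) x2=(-0.0155) x3=(-2.0123)
step 4: x0=(-1.1806) x1=(1.1537) x2=(-0.0050) x3=(-2.0370)
step 5: x0=(-1.1693) x1=(1.1816) x2=(0.0065) x3=(-2.0592)
step 6: x0=(-1.1604) x1=(1.2074) x2=(0.0190) x3=(-2.0788)
step 7: x0=(-1.1538) x1=(1.2313) x2=(0.0324) x3=(-2.0961)
step 8: x0=(-1.1491) x1=(1.2531) x2=(0.0467) x3=(-2.1112)
step 9: x0=(-1.1464) x1=(1.2730) x2=(0.0620) x3=(-2.1241)
step 10: x0=(-1.1454) x1=(1.2910) x2=(0.0782) x3=(-2.1349)
step 11: x0=(-1.1461) x1=(1.3070) x2=(0.0954) x3=(-2.1437)
step 12: x0=(-1.1486) x1=(1.3211) x2=(0.1136) x3=(-2.1504)
step 13: x0=(-1.1529) x1=(1.3333) x2=(0.1329) x3=(-2.1551)
step 14: x0=(-1.1589) x1=(1.3436) x2=(0.1534) x3=(-2.1579)
step 15: x0=(-1.1668) x1=(1.3519) x2=(0.1752) x3=(-2.1586)
step 16: x0=(-1.1767) x1=(1.3582) x2=(0.1983) x3=(-2.1574)
step 17: x0=(-1.1888) x1=(1.3625) x2=(0.2228) x3=(-2.1542)
step 18: x0=(-1.2031) x1=(1.3647) x2=(0.2491) x3=(-2.1489)
step 19: x0=(-1.2201) x1=(1.3648) x2=(0.2771) x3=(-2.1415)
step 0 velocities: v0=(0.7200) v1=(0.9300) v2=(0.1500) v3=(-0.8800)
step 0: KE=1.5200, PE=-7.2792, E=-5.7592
step 19 velocities: v0=(-0.4475) v1=(-0.0247) v2=(0.7083) v3=(0.2065)
step 19: KE=0.3206, PE=-6.0838, E=-5.7632

-5.7632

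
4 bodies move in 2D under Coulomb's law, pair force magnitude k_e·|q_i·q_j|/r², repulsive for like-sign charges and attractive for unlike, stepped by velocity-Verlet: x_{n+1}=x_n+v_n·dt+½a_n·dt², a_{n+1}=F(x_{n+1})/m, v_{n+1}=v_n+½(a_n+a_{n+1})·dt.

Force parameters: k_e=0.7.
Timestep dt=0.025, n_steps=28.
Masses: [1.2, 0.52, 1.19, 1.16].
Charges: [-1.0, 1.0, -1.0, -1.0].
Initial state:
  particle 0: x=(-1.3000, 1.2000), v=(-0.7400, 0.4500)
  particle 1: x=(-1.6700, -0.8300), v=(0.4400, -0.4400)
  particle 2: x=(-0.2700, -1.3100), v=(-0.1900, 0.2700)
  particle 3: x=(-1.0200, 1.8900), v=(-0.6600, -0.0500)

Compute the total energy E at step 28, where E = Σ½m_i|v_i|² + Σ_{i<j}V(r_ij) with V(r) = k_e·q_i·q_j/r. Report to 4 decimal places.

step 0: x0=(-1.3000, 1.2000) x1=(-1.6700, -0.8300) x2=(-0.2700, -1.3100) x3=(-1.0200, 1.8900)
step 1: x0=(-1.3186, 1.2109) x1=(-1.6588, -0.8409) x2=(-0.2748, -1.3033) x3=(-1.0364, 1.8891)
step 2: x0=(-1.3376, 1.2212) x1=(-1.6471, -0.8517) x2=(-0.2798, -1.2965) x3=(-1.0525, 1.8887)
step 3: x0=(-1.3568, 1.2308) x1=(-1.6351, -0.8622) x2=(-0.2849, -1.2899) x3=(-1.0684, 1.8891)
step 4: x0=(-1.3764, 1.2397) x1=(-1.6225, -0.8726) x2=(-0.2901, -1.2832) x3=(-1.0840, 1.8901)
step 5: x0=(-1.3962, 1.2479) x1=(-1.6096, -0.8829) x2=(-0.2955, -1.2765) x3=(-1.0993, 1.8917)
step 6: x0=(-1.4164, 1.2554) x1=(-1.5961, -0.8930) x2=(-0.3011, -1.2699) x3=(-1.1143, 1.8941)
step 7: x0=(-1.4370, 1.2623) x1=(-1.5822, -0.9029) x2=(-0.3068, -1.2633) x3=(-1.1290, 1.8971)
step 8: x0=(-1.4579, 1.2684) x1=(-1.5678, -0.9127) x2=(-0.3127, -1.2567) x3=(-1.1434, 1.9007)
step 9: x0=(-1.4791, 1.2739) x1=(-1.5529, -0.9223) x2=(-0.3187, -1.2502) x3=(-1.1575, 1.9051)
step 10: x0=(-1.5007, 1.2786) x1=(-1.5374, -0.9318) x2=(-0.3250, -1.2436) x3=(-1.1712, 1.9100)
step 11: x0=(-1.5226, 1.2827) x1=(-1.5214, -0.9412) x2=(-0.3315, -1.2371) x3=(-1.1846, 1.9157)
step 12: x0=(-1.5449, 1.2862) x1=(-1.5049, -0.9504) x2=(-0.3381, -1.2306) x3=(-1.1977, 1.9220)
step 13: x0=(-1.5676, 1.2890) x1=(-1.4878, -0.9595) x2=(-0.3450, -1.2241) x3=(-1.2105, 1.9288)
step 14: x0=(-1.5905, 1.2912) x1=(-1.4701, -0.9684) x2=(-0.3521, -1.2176) x3=(-1.2229, 1.9363)
step 15: x0=(-1.6139, 1.2927) x1=(-1.4518, -0.9773) x2=(-0.3595, -1.2112) x3=(-1.2350, 1.9444)
step 16: x0=(-1.6376, 1.2937) x1=(-1.4328, -0.9860) x2=(-0.3671, -1.2047) x3=(-1.2468, 1.9531)
step 17: x0=(-1.6616, 1.2942) x1=(-1.4131, -0.9946) x2=(-0.3750, -1.1983) x3=(-1.2582, 1.9622)
step 18: x0=(-1.6859, 1.2941) x1=(-1.3927, -1.0031) x2=(-0.3832, -1.1919) x3=(-1.2694, 1.9720)
step 19: x0=(-1.7105, 1.2934) x1=(-1.3716, -1.0114) x2=(-0.3917, -1.1854) x3=(-1.2802, 1.9822)
step 20: x0=(-1.7355, 1.2923) x1=(-1.3496, -1.0197) x2=(-0.4005, -1.1790) x3=(-1.2908, 1.9928)
step 21: x0=(-1.7607, 1.2907) x1=(-1.3267, -1.0279) x2=(-0.4097, -1.1726) x3=(-1.3011, 2.0040)
step 22: x0=(-1.7863, 1.2887) x1=(-1.3029, -1.0360) x2=(-0.4193, -1.1663) x3=(-1.3111, 2.0155)
step 23: x0=(-1.8121, 1.2862) x1=(-1.2781, -1.0441) x2=(-0.4293, -1.1599) x3=(-1.3208, 2.0275)
step 24: x0=(-1.8381, 1.2833) x1=(-1.2522, -1.0520) x2=(-0.4398, -1.1535) x3=(-1.3303, 2.0399)
step 25: x0=(-1.8645, 1.2801) x1=(-1.2251, -1.0599) x2=(-0.4508, -1.1471) x3=(-1.3395, 2.0526)
step 26: x0=(-1.8910, 1.2765) x1=(-1.1967, -1.0677) x2=(-0.4623, -1.1407) x3=(-1.3486, 2.0657)
step 27: x0=(-1.9178, 1.2725) x1=(-1.1667, -1.0754) x2=(-0.4745, -1.1344) x3=(-1.3573, 2.0792)
step 28: x0=(-1.9448, 1.2682) x1=(-1.1351, -1.0831) x2=(-0.4874, -1.1280) x3=(-1.3659, 2.0929)
step 0 velocities: v0=(-0.7400, 0.4500) v1=(0.4400, -0.4400) v2=(-0.1900, 0.2700) v3=(-0.6600, -0.0500)
step 0: KE=0.8697, PE=0.3485, E=1.2182
step 28 velocities: v0=(-1.0847, -0.1781) v1=(1.3041, -0.3053) v2=(-0.5335, 0.2541) v3=(-0.3384, 0.5557)
step 28: KE=1.6448, PE=-0.4256, E=1.2192

1.2192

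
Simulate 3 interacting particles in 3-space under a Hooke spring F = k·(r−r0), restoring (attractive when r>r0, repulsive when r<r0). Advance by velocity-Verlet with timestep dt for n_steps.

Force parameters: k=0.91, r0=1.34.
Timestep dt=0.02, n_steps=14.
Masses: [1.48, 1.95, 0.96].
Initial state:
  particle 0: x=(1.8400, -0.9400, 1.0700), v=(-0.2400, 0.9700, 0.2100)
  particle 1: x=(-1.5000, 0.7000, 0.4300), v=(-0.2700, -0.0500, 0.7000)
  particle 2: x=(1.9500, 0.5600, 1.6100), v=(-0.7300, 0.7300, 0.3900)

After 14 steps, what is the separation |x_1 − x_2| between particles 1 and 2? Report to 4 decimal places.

step 0: x0=(1.8400, -0.9400, 1.0700) x1=(-1.5000, 0.7000, 0.4300) x2=(1.9500, 0.5600, 1.6100)
step 1: x0=(1.8349, -0.9204, 1.0742) x1=(-1.5050, 0.6989, 0.4441) x2=(1.9350, 0.5746, 1.6176)
step 2: x0=(1.8293, -0.9006, 1.0782) x1=(-1.5092, 0.6976, 0.4584) x2=(1.9191, 0.5891, 1.6250)
step 3: x0=(1.8232, -0.8804, 1.0822) x1=(-1.5126, 0.6961, 0.4730) x2=(1.9025, 0.6035, 1.6320)
step 4: x0=(1.8166, -0.8599, 1.0862) x1=(-1.5152, 0.6943, 0.4877) x2=(1.8850, 0.6179, 1.6387)
step 5: x0=(1.8094, -0.8391, 1.0900) x1=(-1.5169, 0.6924, 0.5027) x2=(1.8667, 0.6322, 1.6451)
step 6: x0=(1.8018, -0.8180, 1.0938) x1=(-1.5179, 0.6903, 0.5178) x2=(1.8476, 0.6465, 1.6512)
step 7: x0=(1.7936, -0.7966, 1.0975) x1=(-1.5181, 0.6880, 0.5332) x2=(1.8277, 0.6607, 1.6570)
step 8: x0=(1.7849, -0.7750, 1.1012) x1=(-1.5176, 0.6856, 0.5487) x2=(1.8070, 0.6748, 1.6625)
step 9: x0=(1.7756, -0.7531, 1.1047) x1=(-1.5162, 0.6829, 0.5645) x2=(1.7855, 0.6888, 1.6677)
step 10: x0=(1.7659, -0.7309, 1.1083) x1=(-1.5141, 0.6801, 0.5804) x2=(1.7633, 0.7027, 1.6727)
step 11: x0=(1.7556, -0.7084, 1.1117) x1=(-1.5113, 0.6771, 0.5965) x2=(1.7402, 0.7166, 1.6773)
step 12: x0=(1.7449, -0.6857, 1.1151) x1=(-1.5076, 0.6740, 0.6128) x2=(1.7165, 0.7304, 1.6817)
step 13: x0=(1.7337, -0.6627, 1.1184) x1=(-1.5033, 0.6707, 0.6293) x2=(1.6920, 0.7442, 1.6858)
step 14: x0=(1.7219, -0.6395, 1.1217) x1=(-1.4982, 0.6673, 0.6460) x2=(1.6668, 0.7578, 1.6896)

3.3338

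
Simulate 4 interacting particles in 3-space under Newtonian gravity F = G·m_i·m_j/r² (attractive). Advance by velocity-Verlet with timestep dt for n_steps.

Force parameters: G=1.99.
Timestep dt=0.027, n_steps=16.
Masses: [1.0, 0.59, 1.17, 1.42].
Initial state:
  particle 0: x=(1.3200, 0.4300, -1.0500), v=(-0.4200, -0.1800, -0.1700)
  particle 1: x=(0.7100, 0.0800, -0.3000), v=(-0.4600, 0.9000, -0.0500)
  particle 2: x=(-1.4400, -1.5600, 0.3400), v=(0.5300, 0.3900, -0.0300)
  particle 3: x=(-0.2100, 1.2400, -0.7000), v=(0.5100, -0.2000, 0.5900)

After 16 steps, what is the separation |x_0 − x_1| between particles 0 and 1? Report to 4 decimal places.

step 0: x0=(1.3200, 0.4300, -1.0500) x1=(0.7100, 0.0800, -0.3000) x2=(-1.4400, -1.5600, 0.3400) x3=(-0.2100, 1.2400, -0.7000)
step 1: x0=(1.3081, 0.4251, -1.0542) x1=(0.6976, 0.1048, -0.3019) x2=(-1.4256, -1.5493, 0.3391) x3=(-0.1960, 1.2343, -0.6840)
step 2: x0=(1.2950, 0.4202, -1.0576) x1=(0.6854, 0.1306, -0.3051) x2=(-1.4109, -1.5383, 0.3381) x3=(-0.1813, 1.2279, -0.6680)
step 3: x0=(1.2807, 0.4153, -1.0602) x1=(0.6732, 0.1574, -0.3095) x2=(-1.3960, -1.5271, 0.3370) x3=(-0.1661, 1.2209, -0.6520)
step 4: x0=(1.2652, 0.4105, -1.0619) x1=(0.6611, 0.1853, -0.3152) x2=(-1.3808, -1.5155, 0.3357) x3=(-0.1503, 1.2131, -0.6359)
step 5: x0=(1.2485, 0.4057, -1.0627) x1=(0.6491, 0.2142, -0.3222) x2=(-1.3654, -1.5036, 0.3343) x3=(-0.1338, 1.2046, -0.6198)
step 6: x0=(1.2305, 0.4011, -1.0626) x1=(0.6371, 0.2443, -0.3307) x2=(-1.3497, -1.4914, 0.3327) x3=(-0.1166, 1.1953, -0.6036)
step 7: x0=(1.2111, 0.3966, -1.0615) x1=(0.6252, 0.2754, -0.3406) x2=(-1.3338, -1.4788, 0.3311) x3=(-0.0987, 1.1851, -0.5874)
step 8: x0=(1.1904, 0.3923, -1.0593) x1=(0.6132, 0.3078, -0.3520) x2=(-1.3176, -1.4659, 0.3292) x3=(-0.0801, 1.1740, -0.5712)
step 9: x0=(1.1682, 0.3882, -1.0560) x1=(0.6011, 0.3413, -0.3650) x2=(-1.3011, -1.4527, 0.3273) x3=(-0.0606, 1.1620, -0.5550)
step 10: x0=(1.1446, 0.3844, -1.0516) x1=(0.5890, 0.3762, -0.3797) x2=(-1.2844, -1.4392, 0.3251) x3=(-0.0403, 1.1490, -0.5389)
step 11: x0=(1.1194, 0.3810, -1.0459) x1=(0.5766, 0.4126, -0.3960) x2=(-1.2674, -1.4253, 0.3229) x3=(-0.0190, 1.1348, -0.5227)
step 12: x0=(1.0926, 0.3781, -1.0389) x1=(0.5639, 0.4504, -0.4142) x2=(-1.2501, -1.4110, 0.3204) x3=(0.0034, 1.1193, -0.5066)
step 13: x0=(1.0640, 0.3757, -1.0304) x1=(0.5507, 0.4899, -0.4343) x2=(-1.2326, -1.3964, 0.3178) x3=(0.0269, 1.1025, -0.4906)
step 14: x0=(1.0337, 0.3740, -1.0205) x1=(0.5368, 0.5313, -0.4562) x2=(-1.2147, -1.3814, 0.3151) x3=(0.0518, 1.0841, -0.4748)
step 15: x0=(1.0014, 0.3731, -1.0089) x1=(0.5218, 0.5750, -0.4799) x2=(-1.1966, -1.3661, 0.3122) x3=(0.0782, 1.0639, -0.4592)
step 16: x0=(0.9671, 0.3732, -0.9956) x1=(0.5052, 0.6212, -0.5053) x2=(-1.1782, -1.3503, 0.3091) x3=(0.1065, 1.0416, -0.4440)

0.7178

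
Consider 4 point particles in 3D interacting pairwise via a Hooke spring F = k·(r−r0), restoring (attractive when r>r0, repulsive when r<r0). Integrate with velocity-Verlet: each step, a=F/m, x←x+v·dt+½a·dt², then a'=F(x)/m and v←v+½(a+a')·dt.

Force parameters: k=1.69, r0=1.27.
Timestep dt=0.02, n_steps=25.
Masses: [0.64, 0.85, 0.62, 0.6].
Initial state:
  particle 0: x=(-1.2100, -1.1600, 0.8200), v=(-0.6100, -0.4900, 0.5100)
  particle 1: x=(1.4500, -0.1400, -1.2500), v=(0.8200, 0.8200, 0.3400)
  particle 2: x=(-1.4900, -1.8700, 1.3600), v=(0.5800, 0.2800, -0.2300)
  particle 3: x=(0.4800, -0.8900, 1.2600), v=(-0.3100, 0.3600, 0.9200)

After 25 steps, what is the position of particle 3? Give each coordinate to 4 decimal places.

step 0: x0=(-1.2100, -1.1600, 0.8200) x1=(1.4500, -0.1400, -1.2500) x2=(-1.4900, -1.8700, 1.3600) x3=(0.4800, -0.8900, 1.2600)
step 1: x0=(-1.2210, -1.1693, 0.8295) x1=(1.4647, -0.1245, -1.2414) x2=(-1.4769, -1.8636, 1.3545) x3=(0.4734, -0.8828, 1.2776)
step 2: x0=(-1.2296, -1.1775, 0.8374) x1=(1.4759, -0.1109, -1.2292) x2=(-1.4607, -1.8558, 1.3472) x3=(0.4659, -0.8758, 1.2935)
step 3: x0=(-1.2357, -1.1845, 0.8439) x1=(1.4837, -0.0991, -1.2134) x2=(-1.4415, -1.8465, 1.3381) x3=(0.4576, -0.8688, 1.3077)
step 4: x0=(-1.2393, -1.1904, 0.8489) x1=(1.4880, -0.0891, -1.1940) x2=(-1.4194, -1.8358, 1.3273) x3=(0.4485, -0.8619, 1.3203)
step 5: x0=(-1.2404, -1.1951, 0.8523) x1=(1.4888, -0.0811, -1.1710) x2=(-1.3943, -1.8238, 1.3149) x3=(0.4386, -0.8550, 1.3311)
step 6: x0=(-1.2391, -1.1985, 0.8542) x1=(1.4862, -0.0749, -1.1446) x2=(-1.3664, -1.8104, 1.3009) x3=(0.4281, -0.8482, 1.3402)
step 7: x0=(-1.2353, -1.2006, 0.8546) x1=(1.4801, -0.0706, -1.1147) x2=(-1.3357, -1.7957, 1.2854) x3=(0.4170, -0.8415, 1.3476)
step 8: x0=(-1.2292, -1.2014, 0.8534) x1=(1.4707, -0.0681, -1.0814) x2=(-1.3022, -1.7798, 1.2684) x3=(0.4052, -0.8347, 1.3533)
step 9: x0=(-1.2207, -1.2008, 0.8508) x1=(1.4579, -0.0675, -1.0447) x2=(-1.2661, -1.7628, 1.2501) x3=(0.3930, -0.8280, 1.3574)
step 10: x0=(-1.2099, -1.1989, 0.8467) x1=(1.4418, -0.0687, -1.0049) x2=(-1.2274, -1.7447, 1.2305) x3=(0.3802, -0.8213, 1.3598)
step 11: x0=(-1.1969, -1.1956, 0.8411) x1=(1.4225, -0.0717, -0.9620) x2=(-1.1862, -1.7256, 1.2097) x3=(0.3671, -0.8146, 1.3605)
step 12: x0=(-1.1817, -1.1909, 0.8341) x1=(1.4002, -0.0764, -0.9160) x2=(-1.1427, -1.7056, 1.1877) x3=(0.3536, -0.8079, 1.3598)
step 13: x0=(-1.1646, -1.1849, 0.8257) x1=(1.3748, -0.0828, -0.8672) x2=(-1.0968, -1.6847, 1.1647) x3=(0.3399, -0.8011, 1.3575)
step 14: x0=(-1.1455, -1.1775, 0.8160) x1=(1.3465, -0.0908, -0.8156) x2=(-1.0487, -1.6630, 1.1407) x3=(0.3259, -0.7942, 1.3538)
step 15: x0=(-1.1246, -1.1687, 0.8049) x1=(1.3154, -0.1004, -0.7614) x2=(-0.9984, -1.6406, 1.1158) x3=(0.3118, -0.7873, 1.3486)
step 16: x0=(-1.1021, -1.1585, 0.7926) x1=(1.2816, -0.1116, -0.7048) x2=(-0.9462, -1.6176, 1.0901) x3=(0.2977, -0.7803, 1.3422)
step 17: x0=(-1.0781, -1.1471, 0.7791) x1=(1.2453, -0.1242, -0.6458) x2=(-0.8921, -1.5941, 1.0637) x3=(0.2835, -0.7732, 1.3346)
step 18: x0=(-1.0526, -1.1344, 0.7645) x1=(1.2066, -0.1382, -0.5847) x2=(-0.8361, -1.5701, 1.0366) x3=(0.2694, -0.7659, 1.3258)
step 19: x0=(-1.0260, -1.1205, 0.7488) x1=(1.1657, -0.1535, -0.5216) x2=(-0.7785, -1.5458, 1.0088) x3=(0.2554, -0.7585, 1.3159)
step 20: x0=(-0.9983, -1.1054, 0.7321) x1=(1.1227, -0.1700, -0.4567) x2=(-0.7193, -1.5212, 0.9806) x3=(0.2416, -0.7509, 1.3052)
step 21: x0=(-0.9697, -1.0892, 0.7146) x1=(1.0778, -0.1876, -0.3902) x2=(-0.6586, -1.4964, 0.9518) x3=(0.2281, -0.7430, 1.2936)
step 22: x0=(-0.9404, -1.0720, 0.6961) x1=(1.0311, -0.2063, -0.3222) x2=(-0.5966, -1.4714, 0.9227) x3=(0.2148, -0.7350, 1.2813)
step 23: x0=(-0.9104, -1.0538, 0.6769) x1=(0.9829, -0.2259, -0.2530) x2=(-0.5334, -1.4464, 0.8931) x3=(0.2018, -0.7267, 1.2684)
step 24: x0=(-0.8801, -1.0347, 0.6570) x1=(0.9334, -0.2463, -0.1827) x2=(-0.4692, -1.4215, 0.8632) x3=(0.1893, -0.7181, 1.2551)
step 25: x0=(-0.8494, -1.0149, 0.6365) x1=(0.8826, -0.2674, -0.1116) x2=(-0.4040, -1.3967, 0.8330) x3=(0.1770, -0.7092, 1.2415)

(0.1770, -0.7092, 1.2415)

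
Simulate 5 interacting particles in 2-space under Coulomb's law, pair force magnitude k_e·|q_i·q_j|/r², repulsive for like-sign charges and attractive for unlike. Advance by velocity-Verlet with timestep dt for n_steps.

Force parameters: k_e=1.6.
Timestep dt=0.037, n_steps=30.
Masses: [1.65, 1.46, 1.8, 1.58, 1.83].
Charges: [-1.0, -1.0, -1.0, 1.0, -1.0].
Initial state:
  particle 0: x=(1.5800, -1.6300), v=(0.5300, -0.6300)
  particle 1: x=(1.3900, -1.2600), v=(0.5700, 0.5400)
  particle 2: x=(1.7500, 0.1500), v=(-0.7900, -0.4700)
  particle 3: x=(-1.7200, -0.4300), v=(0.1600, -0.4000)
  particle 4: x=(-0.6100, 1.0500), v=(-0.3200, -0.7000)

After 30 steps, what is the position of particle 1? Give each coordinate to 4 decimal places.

(1.7809, -0.4406)

step 0: x0=(1.5800, -1.6300) x1=(1.3900, -1.2600) x2=(1.7500, 0.1500) x3=(-1.7200, -0.4300) x4=(-0.6100, 1.0500)
step 1: x0=(1.6013, -1.6570) x1=(1.4090, -1.2365) x2=(1.7209, 0.1330) x3=(-1.7138, -0.4447) x4=(-0.6221, 1.0241)
step 2: x0=(1.6252, -1.6900) x1=(1.4249, -1.2075) x2=(1.6920, 0.1170) x3=(-1.7070, -0.4591) x4=(-0.6348, 0.9981)
step 3: x0=(1.6509, -1.7280) x1=(1.4385, -1.1743) x2=(1.6634, 0.1018) x3=(-1.6996, -0.4731) x4=(-0.6479, 0.9721)
step 4: x0=(1.6778, -1.7700) x1=(1.4504, -1.1381) x2=(1.6350, 0.0877) x3=(-1.6916, -0.4869) x4=(-0.6617, 0.9460)
step 5: x0=(1.7058, -1.8152) x1=(1.4609, -1.0999) x2=(1.6068, 0.0746) x3=(-1.6829, -0.5004) x4=(-0.6760, 0.9198)
step 6: x0=(1.7345, -1.8629) x1=(1.4705, -1.0602) x2=(1.5787, 0.0626) x3=(-1.6737, -0.5135) x4=(-0.6909, 0.8936)
step 7: x0=(1.7638, -1.9129) x1=(1.4793, -1.0199) x2=(1.5508, 0.0518) x3=(-1.6638, -0.5263) x4=(-0.7064, 0.8672)
step 8: x0=(1.7936, -1.9646) x1=(1.4875, -0.9793) x2=(1.5231, 0.0423) x3=(-1.6533, -0.5388) x4=(-0.7225, 0.8408)
step 9: x0=(1.8238, -2.0179) x1=(1.4952, -0.9389) x2=(1.4954, 0.0341) x3=(-1.6422, -0.5508) x4=(-0.7392, 0.8142)
step 10: x0=(1.8542, -2.0725) x1=(1.5026, -0.8991) x2=(1.4677, 0.0274) x3=(-1.6304, -0.5625) x4=(-0.7565, 0.7874)
step 11: x0=(1.8850, -2.1283) x1=(1.5097, -0.8601) x2=(1.4401, 0.0223) x3=(-1.6180, -0.5737) x4=(-0.7745, 0.7605)
step 12: x0=(1.9160, -2.1851) x1=(1.5168, -0.8224) x2=(1.4123, 0.0189) x3=(-1.6049, -0.5845) x4=(-0.7931, 0.7334)
step 13: x0=(1.9473, -2.2428) x1=(1.5239, -0.7861) x2=(1.3844, 0.0173) x3=(-1.5911, -0.5948) x4=(-0.8123, 0.7061)
step 14: x0=(1.9787, -2.3014) x1=(1.5312, -0.7514) x2=(1.3562, 0.0176) x3=(-1.5766, -0.6046) x4=(-0.8322, 0.6785)
step 15: x0=(2.0103, -2.3606) x1=(1.5389, -0.7187) x2=(1.3277, 0.0200) x3=(-1.5615, -0.6139) x4=(-0.8528, 0.6506)
step 16: x0=(2.0421, -2.4206) x1=(1.5472, -0.6880) x2=(1.2985, 0.0244) x3=(-1.5456, -0.6226) x4=(-0.8741, 0.6225)
step 17: x0=(2.0740, -2.4811) x1=(1.5563, -0.6594) x2=(1.2688, 0.0309) x3=(-1.5291, -0.6307) x4=(-0.8960, 0.5940)
step 18: x0=(2.1060, -2.5422) x1=(1.5662, -0.6331) x2=(1.2382, 0.0395) x3=(-1.5118, -0.6381) x4=(-0.9187, 0.5652)
step 19: x0=(2.1382, -2.6038) x1=(1.5773, -0.6088) x2=(1.2067, 0.0502) x3=(-1.4938, -0.6449) x4=(-0.9421, 0.5359)
step 20: x0=(2.1705, -2.6659) x1=(1.5896, -0.5866) x2=(1.1742, 0.0627) x3=(-1.4751, -0.6509) x4=(-0.9662, 0.5061)
step 21: x0=(2.2029, -2.7283) x1=(1.6032, -0.5662) x2=(1.1406, 0.0770) x3=(-1.4556, -0.6561) x4=(-0.9911, 0.4758)
step 22: x0=(2.2355, -2.7912) x1=(1.6181, -0.5476) x2=(1.1060, 0.0929) x3=(-1.4353, -0.6605) x4=(-1.0167, 0.4449)
step 23: x0=(2.2681, -2.8545) x1=(1.6343, -0.5306) x2=(1.0703, 0.1102) x3=(-1.4143, -0.6638) x4=(-1.0430, 0.4134)
step 24: x0=(2.3008, -2.9181) x1=(1.6519, -0.5149) x2=(1.0335, 0.1288) x3=(-1.3926, -0.6662) x4=(-1.0700, 0.3811)
step 25: x0=(2.3336, -2.9821) x1=(1.6707, -0.5004) x2=(0.9957, 0.1486) x3=(-1.3701, -0.6674) x4=(-1.0978, 0.3479)
step 26: x0=(2.3664, -3.0463) x1=(1.6907, -0.4869) x2=(0.9569, 0.1693) x3=(-1.3468, -0.6674) x4=(-1.1264, 0.3138)
step 27: x0=(2.3994, -3.1108) x1=(1.7118, -0.4743) x2=(0.9173, 0.1908) x3=(-1.3229, -0.6659) x4=(-1.1556, 0.2787)
step 28: x0=(2.4324, -3.1756) x1=(1.7339, -0.4625) x2=(0.8769, 0.2131) x3=(-1.2982, -0.6629) x4=(-1.1855, 0.2423)
step 29: x0=(2.4655, -3.2407) x1=(1.7570, -0.4513) x2=(0.8357, 0.2359) x3=(-1.2729, -0.6583) x4=(-1.2160, 0.2046)
step 30: x0=(2.4986, -3.3060) x1=(1.7809, -0.4406) x2=(0.7937, 0.2594) x3=(-1.2470, -0.6516) x4=(-1.2471, 0.1654)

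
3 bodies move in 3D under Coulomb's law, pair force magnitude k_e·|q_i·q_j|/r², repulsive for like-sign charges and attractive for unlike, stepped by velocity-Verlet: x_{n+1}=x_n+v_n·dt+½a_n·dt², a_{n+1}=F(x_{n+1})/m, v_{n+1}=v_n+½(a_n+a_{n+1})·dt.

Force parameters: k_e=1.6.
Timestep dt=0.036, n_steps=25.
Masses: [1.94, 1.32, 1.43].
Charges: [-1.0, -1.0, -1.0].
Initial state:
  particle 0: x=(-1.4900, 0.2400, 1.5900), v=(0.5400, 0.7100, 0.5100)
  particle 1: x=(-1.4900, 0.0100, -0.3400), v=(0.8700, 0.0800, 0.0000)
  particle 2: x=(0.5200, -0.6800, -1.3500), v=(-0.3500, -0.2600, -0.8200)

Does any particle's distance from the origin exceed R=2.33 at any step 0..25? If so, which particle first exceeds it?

step 0: x0=(-1.4900, 0.2400, 1.5900) x1=(-1.4900, 0.0100, -0.3400) x2=(0.5200, -0.6800, -1.3500)
step 1: x0=(-1.4706, 0.2656, 1.6085) x1=(-1.4588, 0.0129, -0.3401) x2=(0.5075, -0.6894, -1.3796)
step 2: x0=(-1.4512, 0.2912, 1.6274) x1=(-1.4278, 0.0158, -0.3406) x2=(0.4954, -0.6989, -1.4094)
step 3: x0=(-1.4319, 0.3169, 1.6466) x1=(-1.3971, 0.0188, -0.3412) x2=(0.4835, -0.7086, -1.4395)
step 4: x0=(-1.4126, 0.3427, 1.6661) x1=(-1.3666, 0.0218, -0.3422) x2=(0.4718, -0.7183, -1.4697)
step 5: x0=(-1.3933, 0.3685, 1.6860) x1=(-1.3364, 0.0248, -0.3433) x2=(0.4605, -0.7282, -1.5002)
step 6: x0=(-1.3741, 0.3944, 1.7061) x1=(-1.3064, 0.0279, -0.3447) x2=(0.4494, -0.7382, -1.5309)
step 7: x0=(-1.3550, 0.4203, 1.7266) x1=(-1.2766, 0.0310, -0.3462) x2=(0.4386, -0.7483, -1.5618)
step 8: x0=(-1.3358, 0.4464, 1.7473) x1=(-1.2470, 0.0342, -0.3479) x2=(0.4281, -0.7585, -1.5930)
step 9: x0=(-1.3168, 0.4724, 1.7683) x1=(-1.2177, 0.0374, -0.3498) x2=(0.4178, -0.7689, -1.6244)
step 10: x0=(-1.2977, 0.4986, 1.7896) x1=(-1.1886, 0.0407, -0.3519) x2=(0.4077, -0.7794, -1.6560)
step 11: x0=(-1.2787, 0.5248, 1.8112) x1=(-1.1597, 0.0440, -0.3540) x2=(0.3980, -0.7900, -1.6879)
step 12: x0=(-1.2597, 0.5511, 1.8331) x1=(-1.1310, 0.0474, -0.3563) x2=(0.3884, -0.8008, -1.7200)
step 13: x0=(-1.2408, 0.5774, 1.8552) x1=(-1.1025, 0.0508, -0.3587) x2=(0.3791, -0.8117, -1.7524)
step 14: x0=(-1.2219, 0.6038, 1.8775) x1=(-1.0742, 0.0542, -0.3612) x2=(0.3701, -0.8228, -1.7851)
step 15: x0=(-1.2031, 0.6303, 1.9001) x1=(-1.0461, 0.0578, -0.3637) x2=(0.3612, -0.8340, -1.8180)
step 16: x0=(-1.1842, 0.6569, 1.9230) x1=(-1.0182, 0.0614, -0.3663) x2=(0.3526, -0.8454, -1.8512)
step 17: x0=(-1.1654, 0.6835, 1.9460) x1=(-0.9904, 0.0650, -0.3690) x2=(0.3442, -0.8569, -1.8846)
step 18: x0=(-1.1467, 0.7102, 1.9693) x1=(-0.9629, 0.0687, -0.3717) x2=(0.3360, -0.8685, -1.9183)
step 19: x0=(-1.1279, 0.7369, 1.9929) x1=(-0.9355, 0.0725, -0.3745) x2=(0.3279, -0.8803, -1.9523)
step 20: x0=(-1.1092, 0.7637, 2.0166) x1=(-0.9082, 0.0763, -0.3773) x2=(0.3201, -0.8923, -1.9866)
step 21: x0=(-1.0906, 0.7906, 2.0405) x1=(-0.8811, 0.0802, -0.3801) x2=(0.3124, -0.9044, -2.0211)
step 22: x0=(-1.0719, 0.8176, 2.0647) x1=(-0.8542, 0.0842, -0.3829) x2=(0.3050, -0.9166, -2.0559)
step 23: x0=(-1.0533, 0.8446, 2.0890) x1=(-0.8273, 0.0883, -0.3857) x2=(0.2976, -0.9290, -2.0909)
step 24: x0=(-1.0347, 0.8716, 2.1136) x1=(-0.8007, 0.0924, -0.3885) x2=(0.2905, -0.9416, -2.1262)
step 25: x0=(-1.0162, 0.8988, 2.1383) x1=(-0.7741, 0.0965, -0.3913) x2=(0.2835, -0.9543, -2.1618)

yes, particle 0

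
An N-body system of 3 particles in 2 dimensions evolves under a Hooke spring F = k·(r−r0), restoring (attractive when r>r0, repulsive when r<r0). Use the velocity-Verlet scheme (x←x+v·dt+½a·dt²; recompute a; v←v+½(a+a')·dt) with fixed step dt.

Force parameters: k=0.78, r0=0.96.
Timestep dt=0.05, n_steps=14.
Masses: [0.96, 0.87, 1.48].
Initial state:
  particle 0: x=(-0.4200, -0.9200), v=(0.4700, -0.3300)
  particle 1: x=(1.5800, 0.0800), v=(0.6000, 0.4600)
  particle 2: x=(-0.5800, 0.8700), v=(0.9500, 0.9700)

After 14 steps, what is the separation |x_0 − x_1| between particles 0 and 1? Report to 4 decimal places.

step 0: x0=(-0.4200, -0.9200) x1=(1.5800, 0.0800) x2=(-0.5800, 0.8700)
step 1: x0=(-0.3954, -0.9351) x1=(1.6073, 0.1029) x2=(-0.5316, 0.9176)
step 2: x0=(-0.3686, -0.9471) x1=(1.6293, 0.1255) x2=(-0.4815, 0.9635)
step 3: x0=(-0.3396, -0.9560) x1=(1.6459, 0.1478) x2=(-0.4297, 1.0074)
step 4: x0=(-0.3084, -0.9615) x1=(1.6573, 0.1697) x2=(-0.3763, 1.0494)
step 5: x0=(-0.2749, -0.9635) x1=(1.6636, 0.1914) x2=(-0.3214, 1.0894)
step 6: x0=(-0.2392, -0.9620) x1=(1.6649, 0.2126) x2=(-0.2649, 1.1272)
step 7: x0=(-0.2013, -0.9569) x1=(1.6613, 0.2335) x2=(-0.2070, 1.1629)
step 8: x0=(-0.1613, -0.9480) x1=(1.6532, 0.2540) x2=(-0.1478, 1.1964)
step 9: x0=(-0.1192, -0.9353) x1=(1.6406, 0.2742) x2=(-0.0873, 1.2277)
step 10: x0=(-0.0752, -0.9189) x1=(1.6239, 0.2939) x2=(-0.0257, 1.2567)
step 11: x0=(-0.0292, -0.8986) x1=(1.6033, 0.3132) x2=(0.0369, 1.2835)
step 12: x0=(0.0187, -0.8746) x1=(1.5791, 0.3321) x2=(0.1005, 1.3081)
step 13: x0=(0.0682, -0.8468) x1=(1.5516, 0.3507) x2=(0.1650, 1.3305)
step 14: x0=(0.1194, -0.8153) x1=(1.5210, 0.3689) x2=(0.2301, 1.3507)

1.8349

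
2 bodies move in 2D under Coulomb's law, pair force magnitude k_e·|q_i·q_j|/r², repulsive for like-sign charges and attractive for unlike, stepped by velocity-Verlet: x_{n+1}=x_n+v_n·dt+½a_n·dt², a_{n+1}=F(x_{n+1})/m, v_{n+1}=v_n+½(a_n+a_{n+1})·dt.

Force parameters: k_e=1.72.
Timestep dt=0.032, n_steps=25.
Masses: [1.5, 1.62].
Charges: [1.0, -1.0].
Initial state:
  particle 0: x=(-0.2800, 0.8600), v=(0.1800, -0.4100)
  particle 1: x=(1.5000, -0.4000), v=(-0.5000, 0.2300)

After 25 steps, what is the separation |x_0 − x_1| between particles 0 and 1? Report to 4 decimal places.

1.2422

step 0: x0=(-0.2800, 0.8600) x1=(1.5000, -0.4000)
step 1: x0=(-0.2741, 0.8468) x1=(1.4839, -0.3926)
step 2: x0=(-0.2681, 0.8335) x1=(1.4676, -0.3850)
step 3: x0=(-0.2618, 0.8200) x1=(1.4511, -0.3773)
step 4: x0=(-0.2553, 0.8063) x1=(1.4345, -0.3695)
step 5: x0=(-0.2486, 0.7925) x1=(1.4176, -0.3615)
step 6: x0=(-0.2416, 0.7786) x1=(1.4004, -0.3533)
step 7: x0=(-0.2344, 0.7644) x1=(1.3831, -0.3450)
step 8: x0=(-0.2269, 0.7501) x1=(1.3655, -0.3366)
step 9: x0=(-0.2192, 0.7357) x1=(1.3477, -0.3280)
step 10: x0=(-0.2112, 0.7210) x1=(1.3296, -0.3192)
step 11: x0=(-0.2029, 0.7061) x1=(1.3113, -0.3102)
step 12: x0=(-0.1944, 0.6911) x1=(1.2927, -0.3011)
step 13: x0=(-0.1855, 0.6758) x1=(1.2738, -0.2917)
step 14: x0=(-0.1763, 0.6604) x1=(1.2547, -0.2822)
step 15: x0=(-0.1668, 0.6447) x1=(1.2352, -0.2725)
step 16: x0=(-0.1569, 0.6288) x1=(1.2154, -0.2625)
step 17: x0=(-0.1467, 0.6126) x1=(1.1952, -0.2523)
step 18: x0=(-0.1360, 0.5962) x1=(1.1747, -0.2419)
step 19: x0=(-0.1250, 0.5795) x1=(1.1538, -0.2313)
step 20: x0=(-0.1135, 0.5626) x1=(1.1325, -0.2204)
step 21: x0=(-0.1016, 0.5454) x1=(1.1108, -0.2092)
step 22: x0=(-0.0892, 0.5278) x1=(1.0887, -0.1978)
step 23: x0=(-0.0762, 0.5100) x1=(1.0660, -0.1860)
step 24: x0=(-0.0627, 0.4918) x1=(1.0428, -0.1740)
step 25: x0=(-0.0486, 0.4732) x1=(1.0191, -0.1616)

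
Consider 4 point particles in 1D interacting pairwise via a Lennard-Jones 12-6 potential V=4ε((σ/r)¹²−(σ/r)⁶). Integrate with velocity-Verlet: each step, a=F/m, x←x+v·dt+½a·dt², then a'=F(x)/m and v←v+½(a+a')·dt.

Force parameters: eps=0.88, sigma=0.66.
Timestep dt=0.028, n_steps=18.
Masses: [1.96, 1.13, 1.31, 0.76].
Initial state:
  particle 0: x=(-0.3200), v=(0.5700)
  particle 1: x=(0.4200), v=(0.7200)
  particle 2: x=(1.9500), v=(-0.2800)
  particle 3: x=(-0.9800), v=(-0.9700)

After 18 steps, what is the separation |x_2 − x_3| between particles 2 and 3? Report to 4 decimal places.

step 0: x0=(-0.3200) x1=(0.4200) x2=(1.9500) x3=(-0.9800)
step 1: x0=(-0.2977) x1=(0.4402) x2=(1.9421) x3=(-1.0236)
step 2: x0=(-0.2746) x1=(0.4606) x2=(1.9342) x3=(-1.0692)
step 3: x0=(-0.2530) x1=(0.4815) x2=(1.9262) x3=(-1.1117)
step 4: x0=(-0.2330) x1=(0.5030) x2=(1.9181) x3=(-1.1510)
step 5: x0=(-0.2141) x1=(0.5250) x2=(1.9099) x3=(-1.1879)
step 6: x0=(-0.1959) x1=(0.5472) x2=(1.9016) x3=(-1.2231)
step 7: x0=(-0.1781) x1=(0.5694) x2=(1.8932) x3=(-1.2569)
step 8: x0=(-0.1605) x1=(0.5912) x2=(1.8846) x3=(-1.2897)
step 9: x0=(-0.1426) x1=(0.6125) x2=(1.8759) x3=(-1.3218)
step 10: x0=(-0.1244) x1=(0.6330) x2=(1.8669) x3=(-1.3533)
step 11: x0=(-0.1058) x1=(0.6528) x2=(1.8578) x3=(-1.3844)
step 12: x0=(-0.0866) x1=(0.6717) x2=(1.8483) x3=(-1.4152)
step 13: x0=(-0.0669) x1=(0.6899) x2=(1.8385) x3=(-1.4458)
step 14: x0=(-0.0467) x1=(0.7075) x2=(1.8284) x3=(-1.4761)
step 15: x0=(-0.0260) x1=(0.7247) x2=(1.8177) x3=(-1.5063)
step 16: x0=(-0.0049) x1=(0.7418) x2=(1.8066) x3=(-1.5364)
step 17: x0=(0.0164) x1=(0.7591) x2=(1.7949) x3=(-1.5664)
step 18: x0=(0.0377) x1=(0.7771) x2=(1.7824) x3=(-1.5963)

3.3787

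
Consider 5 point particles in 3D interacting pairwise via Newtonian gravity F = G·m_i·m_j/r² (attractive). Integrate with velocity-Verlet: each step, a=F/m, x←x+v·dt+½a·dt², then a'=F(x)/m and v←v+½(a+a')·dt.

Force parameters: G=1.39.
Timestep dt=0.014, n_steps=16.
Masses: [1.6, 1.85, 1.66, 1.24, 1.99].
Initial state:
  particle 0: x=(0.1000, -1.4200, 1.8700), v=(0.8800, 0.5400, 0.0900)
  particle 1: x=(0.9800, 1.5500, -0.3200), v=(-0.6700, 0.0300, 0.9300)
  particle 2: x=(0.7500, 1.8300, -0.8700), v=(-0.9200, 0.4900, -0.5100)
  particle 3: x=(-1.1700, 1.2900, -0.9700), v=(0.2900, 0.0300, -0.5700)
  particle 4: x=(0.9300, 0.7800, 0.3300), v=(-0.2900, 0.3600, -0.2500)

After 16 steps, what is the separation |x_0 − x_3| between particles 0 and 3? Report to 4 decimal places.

4.1616

step 0: x0=(0.1000, -1.4200, 1.8700) x1=(0.9800, 1.5500, -0.3200) x2=(0.7500, 1.8300, -0.8700) x3=(-1.1700, 1.2900, -0.9700) x4=(0.9300, 0.7800, 0.3300)
step 1: x0=(0.1123, -1.4124, 1.8712) x1=(0.9704, 1.5504, -0.3072) x2=(0.7373, 1.8365, -0.8766) x3=(-1.1658, 1.2904, -0.9779) x4=(0.9259, 0.7853, 0.3263)
step 2: x0=(0.1247, -1.4047, 1.8723) x1=(0.9603, 1.5508, -0.2950) x2=(0.7249, 1.8424, -0.8821) x3=(-1.1613, 1.2909, -0.9858) x4=(0.9218, 0.7910, 0.3221)
step 3: x0=(0.1371, -1.3968, 1.8734) x1=(0.9499, 1.5511, -0.2831) x2=(0.7128, 1.8477, -0.8865) x3=(-1.1565, 1.2913, -0.9935) x4=(0.9176, 0.7972, 0.3175)
step 4: x0=(0.1495, -1.3889, 1.8743) x1=(0.9391, 1.5513, -0.2717) x2=(0.7010, 1.8524, -0.8899) x3=(-1.1515, 1.2918, -1.0011) x4=(0.9133, 0.8040, 0.3124)
step 5: x0=(0.1619, -1.3808, 1.8752) x1=(0.9279, 1.5513, -0.2606) x2=(0.6894, 1.8565, -0.8924) x3=(-1.1461, 1.2922, -1.0087) x4=(0.9089, 0.8112, 0.3068)
step 6: x0=(0.1744, -1.3726, 1.8760) x1=(0.9163, 1.5512, -0.2498) x2=(0.6780, 1.8600, -0.8939) x3=(-1.1405, 1.2927, -1.0161) x4=(0.9045, 0.8190, 0.3007)
step 7: x0=(0.1868, -1.3643, 1.8767) x1=(0.9044, 1.5508, -0.2393) x2=(0.6669, 1.8630, -0.8945) x3=(-1.1346, 1.2932, -1.0234) x4=(0.9000, 0.8274, 0.2942)
step 8: x0=(0.1993, -1.3559, 1.8773) x1=(0.8922, 1.5502, -0.2292) x2=(0.6560, 1.8655, -0.8942) x3=(-1.1283, 1.2937, -1.0306) x4=(0.8955, 0.8363, 0.2871)
step 9: x0=(0.2119, -1.3474, 1.8778) x1=(0.8797, 1.5492, -0.2192) x2=(0.6452, 1.8674, -0.8929) x3=(-1.1218, 1.2943, -1.0377) x4=(0.8908, 0.8459, 0.2796)
step 10: x0=(0.2244, -1.3387, 1.8782) x1=(0.8670, 1.5480, -0.2095) x2=(0.6347, 1.8688, -0.8908) x3=(-1.1150, 1.2948, -1.0447) x4=(0.8861, 0.8561, 0.2715)
step 11: x0=(0.2370, -1.3299, 1.8785) x1=(0.8539, 1.5464, -0.2000) x2=(0.6243, 1.8697, -0.8879) x3=(-1.1078, 1.2954, -1.0515) x4=(0.8812, 0.8670, 0.2629)
step 12: x0=(0.2495, -1.3211, 1.8787) x1=(0.8406, 1.5443, -0.1906) x2=(0.6142, 1.8700, -0.8840) x3=(-1.1004, 1.2960, -1.0583) x4=(0.8762, 0.8785, 0.2537)
step 13: x0=(0.2621, -1.3121, 1.8788) x1=(0.8271, 1.5419, -0.1815) x2=(0.6041, 1.8699, -0.8793) x3=(-1.0926, 1.2966, -1.0649) x4=(0.8711, 0.8908, 0.2439)
step 14: x0=(0.2747, -1.3030, 1.8789) x1=(0.8133, 1.5389, -0.1724) x2=(0.5943, 1.8692, -0.8737) x3=(-1.0845, 1.2973, -1.0714) x4=(0.8659, 0.9039, 0.2336)
step 15: x0=(0.2874, -1.2937, 1.8788) x1=(0.7994, 1.5354, -0.1635) x2=(0.5846, 1.8679, -0.8673) x3=(-1.0761, 1.2979, -1.0777) x4=(0.8604, 0.9179, 0.2226)
step 16: x0=(0.3000, -1.2844, 1.8787) x1=(0.7852, 1.5312, -0.1546) x2=(0.5750, 1.8662, -0.8600) x3=(-1.0674, 1.2986, -1.0839) x4=(0.8549, 0.9327, 0.2109)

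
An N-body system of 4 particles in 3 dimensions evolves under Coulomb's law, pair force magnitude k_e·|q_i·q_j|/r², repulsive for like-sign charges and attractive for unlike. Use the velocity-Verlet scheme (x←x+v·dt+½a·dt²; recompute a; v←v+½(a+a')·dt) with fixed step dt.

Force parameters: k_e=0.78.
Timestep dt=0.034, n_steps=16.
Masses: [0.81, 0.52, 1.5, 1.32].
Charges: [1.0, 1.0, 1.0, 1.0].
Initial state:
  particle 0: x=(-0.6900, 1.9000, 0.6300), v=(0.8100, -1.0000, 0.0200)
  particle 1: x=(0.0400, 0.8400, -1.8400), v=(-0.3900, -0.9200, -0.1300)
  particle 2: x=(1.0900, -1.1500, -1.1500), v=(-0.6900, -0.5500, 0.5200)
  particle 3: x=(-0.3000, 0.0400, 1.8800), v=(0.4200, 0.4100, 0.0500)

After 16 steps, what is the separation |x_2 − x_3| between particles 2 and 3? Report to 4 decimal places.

3.3814

step 0: x0=(-0.6900, 1.9000, 0.6300) x1=(0.0400, 0.8400, -1.8400) x2=(1.0900, -1.1500, -1.1500) x3=(-0.3000, 0.0400, 1.8800)
step 1: x0=(-0.6625, 1.8661, 0.6307) x1=(0.0267, 0.8088, -1.8446) x2=(1.0666, -1.1688, -1.1323) x3=(-0.2857, 0.0539, 1.8818)
step 2: x0=(-0.6351, 1.8326, 0.6314) x1=(0.0133, 0.7778, -1.8497) x2=(1.0432, -1.1877, -1.1147) x3=(-0.2714, 0.0677, 1.8837)
step 3: x0=(-0.6079, 1.7993, 0.6322) x1=(-0.0001, 0.7471, -1.8551) x2=(1.0200, -1.2067, -1.0971) x3=(-0.2572, 0.0814, 1.8859)
step 4: x0=(-0.5807, 1.7664, 0.6330) x1=(-0.0136, 0.7165, -1.8610) x2=(0.9968, -1.2259, -1.0795) x3=(-0.2429, 0.0949, 1.8882)
step 5: x0=(-0.5536, 1.7337, 0.6338) x1=(-0.0273, 0.6861, -1.8673) x2=(0.9738, -1.2453, -1.0619) x3=(-0.2286, 0.1084, 1.8907)
step 6: x0=(-0.5266, 1.7014, 0.6346) x1=(-0.0410, 0.6560, -1.8740) x2=(0.9508, -1.2647, -1.0444) x3=(-0.2143, 0.1218, 1.8933)
step 7: x0=(-0.4998, 1.6694, 0.6355) x1=(-0.0548, 0.6260, -1.8812) x2=(0.9278, -1.2844, -1.0269) x3=(-0.2001, 0.1350, 1.8962)
step 8: x0=(-0.4730, 1.6377, 0.6363) x1=(-0.0687, 0.5962, -1.8889) x2=(0.9050, -1.3042, -1.0094) x3=(-0.1858, 0.1482, 1.8993)
step 9: x0=(-0.4463, 1.6064, 0.6371) x1=(-0.0826, 0.5667, -1.8969) x2=(0.8822, -1.3241, -0.9919) x3=(-0.1715, 0.1612, 1.9026)
step 10: x0=(-0.4197, 1.5754, 0.6379) x1=(-0.0967, 0.5373, -1.9055) x2=(0.8596, -1.3442, -0.9744) x3=(-0.1572, 0.1741, 1.9061)
step 11: x0=(-0.3932, 1.5447, 0.6387) x1=(-0.1110, 0.5081, -1.9145) x2=(0.8370, -1.3644, -0.9570) x3=(-0.1429, 0.1869, 1.9098)
step 12: x0=(-0.3668, 1.5145, 0.6394) x1=(-0.1253, 0.4791, -1.9239) x2=(0.8145, -1.3848, -0.9396) x3=(-0.1285, 0.1996, 1.9138)
step 13: x0=(-0.3405, 1.4845, 0.6401) x1=(-0.1397, 0.4503, -1.9338) x2=(0.7920, -1.4054, -0.9222) x3=(-0.1142, 0.2122, 1.9179)
step 14: x0=(-0.3142, 1.4550, 0.6407) x1=(-0.1542, 0.4217, -1.9442) x2=(0.7697, -1.4261, -0.9048) x3=(-0.0999, 0.2246, 1.9224)
step 15: x0=(-0.2881, 1.4258, 0.6412) x1=(-0.1689, 0.3932, -1.9551) x2=(0.7474, -1.4469, -0.8874) x3=(-0.0855, 0.2370, 1.9270)
step 16: x0=(-0.2620, 1.3970, 0.6417) x1=(-0.1837, 0.3650, -1.9664) x2=(0.7252, -1.4679, -0.8700) x3=(-0.0712, 0.2492, 1.9320)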